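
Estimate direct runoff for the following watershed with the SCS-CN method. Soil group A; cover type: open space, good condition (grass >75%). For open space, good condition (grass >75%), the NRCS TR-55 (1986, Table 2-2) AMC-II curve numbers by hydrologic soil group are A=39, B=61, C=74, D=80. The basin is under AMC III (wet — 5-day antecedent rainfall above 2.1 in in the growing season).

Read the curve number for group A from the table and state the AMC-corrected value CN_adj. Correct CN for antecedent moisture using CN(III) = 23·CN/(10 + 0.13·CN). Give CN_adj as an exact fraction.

NRCS table: open space, good condition (grass >75%), soil group A → CN(II) = 39
Wet (AMC III): CN(III) = 23·39/(10 + 0.13·39) = 897/(1507/100) = 89700/1507 ≈ 59.522

CN_adj = 89700/1507 ≈ 59.522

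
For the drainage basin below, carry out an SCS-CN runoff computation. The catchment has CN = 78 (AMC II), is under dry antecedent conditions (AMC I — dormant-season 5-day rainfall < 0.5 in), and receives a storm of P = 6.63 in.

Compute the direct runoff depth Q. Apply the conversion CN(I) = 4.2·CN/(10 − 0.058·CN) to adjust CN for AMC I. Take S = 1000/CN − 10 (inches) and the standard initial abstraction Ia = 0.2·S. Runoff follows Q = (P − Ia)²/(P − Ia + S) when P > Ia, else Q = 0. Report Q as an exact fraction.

Q = 187486402009/80507454300 in ≈ 2.329 in

Dry (AMC I): CN(I) = 4.2·78/(10 − 0.058·78) = (1638/5)/(1369/250) = 81900/1369 ≈ 59.825
S = 1000/(81900/1369) − 10 = 5500/819 in ≈ 6.716 in
Ia = 0.2·(5500/819) = 1100/819 in ≈ 1.343 in
Since P=6.630 > Ia=1.343: effective rainfall P−Ia = 432997/81900 in
Runoff Q = (P−Ia)²/(P−Ia+S) = (5.287)²/(5.287+6.716) = 187486402009/80507454300 ≈ 2.329 in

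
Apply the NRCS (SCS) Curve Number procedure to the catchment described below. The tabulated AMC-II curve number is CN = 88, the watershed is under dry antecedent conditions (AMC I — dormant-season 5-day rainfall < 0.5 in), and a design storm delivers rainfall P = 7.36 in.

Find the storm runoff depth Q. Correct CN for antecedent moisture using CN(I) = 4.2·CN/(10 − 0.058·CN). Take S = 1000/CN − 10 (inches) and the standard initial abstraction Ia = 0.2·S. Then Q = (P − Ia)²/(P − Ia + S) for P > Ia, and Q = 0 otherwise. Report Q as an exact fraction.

CN(I) from CN(II)=88: (4.2·88)/(10 − 0.058·88) = 3850/51 ≈ 75.490
Retention S: 1000/CN − 10 with CN=75.490 → S = 250/77 ≈ 3.247 in
Initial abstraction Ia = S/5 = (250/77)/5 = 50/77 ≈ 0.649 in
P − Ia = 7.360 − 0.649 = 12918/1925 ≈ 6.711 in (> 0, runoff occurs)
Runoff Q = (P−Ia)²/(P−Ia+S) = (6.711)²/(6.711+3.247) = 41718681/9224600 ≈ 4.523 in

Q = 41718681/9224600 in ≈ 4.523 in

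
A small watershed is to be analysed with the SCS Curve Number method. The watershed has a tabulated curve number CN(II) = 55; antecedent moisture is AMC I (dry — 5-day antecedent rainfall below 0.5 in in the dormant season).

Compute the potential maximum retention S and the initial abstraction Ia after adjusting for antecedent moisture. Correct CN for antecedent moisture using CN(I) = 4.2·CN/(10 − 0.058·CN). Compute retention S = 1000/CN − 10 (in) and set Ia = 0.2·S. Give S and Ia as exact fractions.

Dry (AMC I): CN(I) = 4.2·55/(10 − 0.058·55) = 231/(681/100) = 7700/227 ≈ 33.921
Retention S: 1000/CN − 10 with CN=33.921 → S = 1500/77 ≈ 19.481 in
Ia = 0.2S: 0.2·19.481 = 3.896 in (exactly 300/77)

S = 1500/77 in ≈ 19.481 in; Ia = 300/77 in ≈ 3.896 in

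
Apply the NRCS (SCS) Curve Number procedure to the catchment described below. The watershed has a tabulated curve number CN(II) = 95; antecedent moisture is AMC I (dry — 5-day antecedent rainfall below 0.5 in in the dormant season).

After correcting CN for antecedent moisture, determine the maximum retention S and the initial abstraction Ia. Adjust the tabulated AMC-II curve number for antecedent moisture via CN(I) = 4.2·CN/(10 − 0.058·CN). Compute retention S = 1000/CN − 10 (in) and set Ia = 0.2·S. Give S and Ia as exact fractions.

CN(I) from CN(II)=95: (4.2·95)/(10 − 0.058·95) = 39900/449 ≈ 88.864
Retention S: 1000/CN − 10 with CN=88.864 → S = 500/399 ≈ 1.253 in
Initial abstraction Ia = S/5 = (500/399)/5 = 100/399 ≈ 0.251 in

S = 500/399 in ≈ 1.253 in; Ia = 100/399 in ≈ 0.251 in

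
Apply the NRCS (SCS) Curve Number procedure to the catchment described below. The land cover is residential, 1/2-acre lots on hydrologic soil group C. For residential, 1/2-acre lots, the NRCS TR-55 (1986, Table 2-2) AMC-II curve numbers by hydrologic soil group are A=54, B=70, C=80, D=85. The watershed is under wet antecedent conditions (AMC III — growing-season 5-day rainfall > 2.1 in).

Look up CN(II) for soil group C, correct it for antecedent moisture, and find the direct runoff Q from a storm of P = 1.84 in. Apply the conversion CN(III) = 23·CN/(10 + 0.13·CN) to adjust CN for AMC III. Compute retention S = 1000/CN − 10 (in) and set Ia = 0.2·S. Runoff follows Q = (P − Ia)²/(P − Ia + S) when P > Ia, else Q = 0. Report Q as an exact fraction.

NRCS table: residential, 1/2-acre lots, soil group C → CN(II) = 80
CN(III) from CN(II)=80: (23·80)/(10 + 0.13·80) = 4600/51 ≈ 90.196
Max retention: S = 1000/(4600/51) − 10 = 25/23 in (≈ 1.087 in)
Initial abstraction Ia = S/5 = (25/23)/5 = 5/23 ≈ 0.217 in
Since P=1.840 > Ia=0.217: effective rainfall P−Ia = 933/575 in
Q: (933/575)² ÷ (1558/575) = 870489/895850 in (≈ 0.972 in)

Q = 870489/895850 in ≈ 0.972 in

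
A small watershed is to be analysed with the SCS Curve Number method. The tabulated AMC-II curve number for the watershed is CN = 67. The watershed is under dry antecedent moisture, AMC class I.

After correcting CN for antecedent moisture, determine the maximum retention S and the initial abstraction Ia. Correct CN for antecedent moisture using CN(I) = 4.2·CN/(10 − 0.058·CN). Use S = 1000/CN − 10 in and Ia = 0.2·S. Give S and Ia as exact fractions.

Dry (AMC I): CN(I) = 4.2·67/(10 − 0.058·67) = (1407/5)/(3057/500) = 46900/1019 ≈ 46.026
Max retention: S = 1000/(46900/1019) − 10 = 5500/469 in (≈ 11.727 in)
Ia = 0.2S: 0.2·11.727 = 2.345 in (exactly 1100/469)

S = 5500/469 in ≈ 11.727 in; Ia = 1100/469 in ≈ 2.345 in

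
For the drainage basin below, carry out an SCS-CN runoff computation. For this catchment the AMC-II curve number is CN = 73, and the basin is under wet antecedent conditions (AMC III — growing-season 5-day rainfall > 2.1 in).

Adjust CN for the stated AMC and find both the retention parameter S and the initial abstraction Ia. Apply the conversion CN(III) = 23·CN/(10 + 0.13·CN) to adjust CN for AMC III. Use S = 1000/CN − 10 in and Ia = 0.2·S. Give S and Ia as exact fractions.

S = 2700/1679 in ≈ 1.608 in; Ia = 540/1679 in ≈ 0.322 in

Wet (AMC III): CN(III) = 23·73/(10 + 0.13·73) = 1679/(1949/100) = 167900/1949 ≈ 86.147
S = 1000/(167900/1949) − 10 = 2700/1679 in ≈ 1.608 in
Initial abstraction Ia = S/5 = (2700/1679)/5 = 540/1679 ≈ 0.322 in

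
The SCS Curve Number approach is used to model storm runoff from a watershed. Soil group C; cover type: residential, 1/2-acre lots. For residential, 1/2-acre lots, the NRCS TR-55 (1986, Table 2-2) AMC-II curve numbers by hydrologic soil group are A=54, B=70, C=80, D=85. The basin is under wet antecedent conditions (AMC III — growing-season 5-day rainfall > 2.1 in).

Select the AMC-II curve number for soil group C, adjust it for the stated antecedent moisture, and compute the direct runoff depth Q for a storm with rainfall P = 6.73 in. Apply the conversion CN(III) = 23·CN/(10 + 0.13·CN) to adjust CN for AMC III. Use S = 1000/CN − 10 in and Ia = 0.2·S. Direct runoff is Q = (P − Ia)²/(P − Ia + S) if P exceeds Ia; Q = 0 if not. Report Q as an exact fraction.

NRCS table: residential, 1/2-acre lots, soil group C → CN(II) = 80
Wet (AMC III): CN(III) = 23·80/(10 + 0.13·80) = 1840/(102/5) = 4600/51 ≈ 90.196
Retention S: 1000/CN − 10 with CN=90.196 → S = 25/23 ≈ 1.087 in
Ia = 0.2S: 0.2·1.087 = 0.217 in (exactly 5/23)
Excess rainfall: 6.730 − 0.217 = 6.513 in; P > Ia so Q > 0
Q: (14979/2300)² ÷ (17479/2300) = 224370441/40201700 in (≈ 5.581 in)

Q = 224370441/40201700 in ≈ 5.581 in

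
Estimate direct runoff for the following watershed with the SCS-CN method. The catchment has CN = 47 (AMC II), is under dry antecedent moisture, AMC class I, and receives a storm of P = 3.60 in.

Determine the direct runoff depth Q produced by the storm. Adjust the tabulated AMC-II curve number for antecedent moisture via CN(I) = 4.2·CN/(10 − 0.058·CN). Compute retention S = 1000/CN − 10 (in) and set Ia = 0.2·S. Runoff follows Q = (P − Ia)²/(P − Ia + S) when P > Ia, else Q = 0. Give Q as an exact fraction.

Q = 0 in ≈ 0.000 in

Dry (AMC I): CN(I) = 4.2·47/(10 − 0.058·47) = (987/5)/(3637/500) = 98700/3637 ≈ 27.138
Retention S: 1000/CN − 10 with CN=27.138 → S = 26500/987 ≈ 26.849 in
Initial abstraction Ia = S/5 = (26500/987)/5 = 5300/987 ≈ 5.370 in
P = 3.600 ≤ Ia = 5.370 in: entire storm abstracted, Q = 0.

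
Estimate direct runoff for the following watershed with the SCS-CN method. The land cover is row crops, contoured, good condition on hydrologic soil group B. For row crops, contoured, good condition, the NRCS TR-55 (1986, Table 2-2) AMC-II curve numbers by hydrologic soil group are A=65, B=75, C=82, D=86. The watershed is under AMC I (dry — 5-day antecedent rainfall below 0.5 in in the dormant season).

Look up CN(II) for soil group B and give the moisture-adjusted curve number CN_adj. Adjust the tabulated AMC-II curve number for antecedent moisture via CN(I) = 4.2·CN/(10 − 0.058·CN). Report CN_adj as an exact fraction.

NRCS table: row crops, contoured, good condition, soil group B → CN(II) = 75
Adjust CN=75 to AMC I: 4.2·75/(10 − 0.058·75) → 315 ÷ (113/20) = 6300/113 ≈ 55.752

CN_adj = 6300/113 ≈ 55.752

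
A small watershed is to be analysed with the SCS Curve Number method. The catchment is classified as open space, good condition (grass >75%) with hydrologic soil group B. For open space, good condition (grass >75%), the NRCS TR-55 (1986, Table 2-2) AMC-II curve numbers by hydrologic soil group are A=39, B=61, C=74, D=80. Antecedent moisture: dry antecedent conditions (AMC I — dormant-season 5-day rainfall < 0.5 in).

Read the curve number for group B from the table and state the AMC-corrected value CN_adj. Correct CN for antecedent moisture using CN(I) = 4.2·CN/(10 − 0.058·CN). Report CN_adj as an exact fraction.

CN_adj = 42700/1077 ≈ 39.647

NRCS table: open space, good condition (grass >75%), soil group B → CN(II) = 61
Adjust CN=61 to AMC I: 4.2·61/(10 − 0.058·61) → (1281/5) ÷ (3231/500) = 42700/1077 ≈ 39.647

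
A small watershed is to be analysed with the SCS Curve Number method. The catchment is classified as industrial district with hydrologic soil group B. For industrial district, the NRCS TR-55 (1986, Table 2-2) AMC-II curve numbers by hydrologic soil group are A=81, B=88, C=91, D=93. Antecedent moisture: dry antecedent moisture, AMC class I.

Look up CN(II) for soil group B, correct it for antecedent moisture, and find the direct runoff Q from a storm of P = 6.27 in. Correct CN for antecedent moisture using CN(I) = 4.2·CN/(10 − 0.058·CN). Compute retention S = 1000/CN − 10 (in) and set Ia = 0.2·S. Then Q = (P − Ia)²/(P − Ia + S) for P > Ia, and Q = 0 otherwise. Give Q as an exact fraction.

NRCS table: industrial district, soil group B → CN(II) = 88
CN(I) from CN(II)=88: (4.2·88)/(10 − 0.058·88) = 3850/51 ≈ 75.490
Max retention: S = 1000/(3850/51) − 10 = 250/77 in (≈ 3.247 in)
Ia = 0.2S: 0.2·3.247 = 0.649 in (exactly 50/77)
Since P=6.270 > Ia=0.649: effective rainfall P−Ia = 43279/7700 in
Runoff Q = (P−Ia)²/(P−Ia+S) = (5.621)²/(5.621+3.247) = 1873071841/525748300 ≈ 3.563 in

Q = 1873071841/525748300 in ≈ 3.563 in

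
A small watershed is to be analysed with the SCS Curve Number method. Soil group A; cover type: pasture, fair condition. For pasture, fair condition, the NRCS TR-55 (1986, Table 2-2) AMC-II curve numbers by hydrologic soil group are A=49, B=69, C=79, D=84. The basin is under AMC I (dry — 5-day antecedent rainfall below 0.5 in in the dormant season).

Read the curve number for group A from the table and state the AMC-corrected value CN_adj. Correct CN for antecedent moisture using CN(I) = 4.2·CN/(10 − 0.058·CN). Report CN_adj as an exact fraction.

CN_adj = 34300/1193 ≈ 28.751

NRCS table: pasture, fair condition, soil group A → CN(II) = 49
Dry (AMC I): CN(I) = 4.2·49/(10 − 0.058·49) = (1029/5)/(3579/500) = 34300/1193 ≈ 28.751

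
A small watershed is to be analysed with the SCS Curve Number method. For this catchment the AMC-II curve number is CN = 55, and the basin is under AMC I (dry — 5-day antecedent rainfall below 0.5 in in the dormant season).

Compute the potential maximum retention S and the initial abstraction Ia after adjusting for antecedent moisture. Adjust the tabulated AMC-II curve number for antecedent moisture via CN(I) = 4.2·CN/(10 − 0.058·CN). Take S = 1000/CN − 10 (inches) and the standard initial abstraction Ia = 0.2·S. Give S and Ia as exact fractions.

S = 1500/77 in ≈ 19.481 in; Ia = 300/77 in ≈ 3.896 in

Dry (AMC I): CN(I) = 4.2·55/(10 − 0.058·55) = 231/(681/100) = 7700/227 ≈ 33.921
S = 1000/(7700/227) − 10 = 1500/77 in ≈ 19.481 in
Ia = 0.2S: 0.2·19.481 = 3.896 in (exactly 300/77)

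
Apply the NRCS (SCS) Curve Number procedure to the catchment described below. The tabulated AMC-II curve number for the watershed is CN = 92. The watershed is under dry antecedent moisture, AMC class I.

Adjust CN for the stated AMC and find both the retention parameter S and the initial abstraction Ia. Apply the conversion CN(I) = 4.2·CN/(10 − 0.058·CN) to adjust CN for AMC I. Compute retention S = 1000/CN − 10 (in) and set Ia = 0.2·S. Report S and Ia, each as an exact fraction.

S = 1000/483 in ≈ 2.070 in; Ia = 200/483 in ≈ 0.414 in

Adjust CN=92 to AMC I: 4.2·92/(10 − 0.058·92) → (1932/5) ÷ (583/125) = 48300/583 ≈ 82.847
Max retention: S = 1000/(48300/583) − 10 = 1000/483 in (≈ 2.070 in)
Ia = 0.2S: 0.2·2.070 = 0.414 in (exactly 200/483)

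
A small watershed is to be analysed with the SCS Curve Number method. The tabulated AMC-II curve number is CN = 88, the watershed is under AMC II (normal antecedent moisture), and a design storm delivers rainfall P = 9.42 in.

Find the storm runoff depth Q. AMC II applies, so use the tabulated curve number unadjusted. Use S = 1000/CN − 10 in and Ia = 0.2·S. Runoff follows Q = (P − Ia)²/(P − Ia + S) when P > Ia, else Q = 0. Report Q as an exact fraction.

AMC II — tabulated CN = 88 applies directly.
Retention S: 1000/CN − 10 with CN=88.000 → S = 15/11 ≈ 1.364 in
Initial abstraction Ia = S/5 = (15/11)/5 = 3/11 ≈ 0.273 in
Since P=9.420 > Ia=0.273: effective rainfall P−Ia = 5031/550 in
Q = (5031/550)²/((5031/550) + 15/11) = (25310961/302500)/(5781/550) = 8436987/1059850 in ≈ 7.961 in

Q = 8436987/1059850 in ≈ 7.961 in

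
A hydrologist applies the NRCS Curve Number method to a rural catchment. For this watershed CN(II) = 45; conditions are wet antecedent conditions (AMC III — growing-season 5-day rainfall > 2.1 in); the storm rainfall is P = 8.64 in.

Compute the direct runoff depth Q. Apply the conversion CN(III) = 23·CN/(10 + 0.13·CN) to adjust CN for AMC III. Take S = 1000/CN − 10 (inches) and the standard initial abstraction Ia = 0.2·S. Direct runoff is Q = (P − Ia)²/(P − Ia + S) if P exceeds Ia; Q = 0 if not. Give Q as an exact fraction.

Q = 192197618/43154325 in ≈ 4.454 in

CN(III) from CN(II)=45: (23·45)/(10 + 0.13·45) = 20700/317 ≈ 65.300
Retention S: 1000/CN − 10 with CN=65.300 → S = 1100/207 ≈ 5.314 in
Ia = 0.2·(1100/207) = 220/207 in ≈ 1.063 in
Excess rainfall: 8.640 − 1.063 = 7.577 in; P > Ia so Q > 0
Q = (39212/5175)²/((39212/5175) + 1100/207) = (1537580944/26780625)/(66712/5175) = 192197618/43154325 in ≈ 4.454 in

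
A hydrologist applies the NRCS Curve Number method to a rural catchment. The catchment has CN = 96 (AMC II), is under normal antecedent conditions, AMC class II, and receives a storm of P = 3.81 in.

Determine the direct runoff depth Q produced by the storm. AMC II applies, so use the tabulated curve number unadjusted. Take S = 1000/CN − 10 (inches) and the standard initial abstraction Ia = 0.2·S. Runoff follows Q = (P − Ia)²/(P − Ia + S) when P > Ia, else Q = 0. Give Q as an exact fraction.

Q = 312481/93225 in ≈ 3.352 in

CN(II) = 96; AMC II needs no correction.
S = 1000/96 − 10 = 5/12 in ≈ 0.417 in
Ia = 0.2·(5/12) = 1/12 in ≈ 0.083 in
Excess rainfall: 3.810 − 0.083 = 3.727 in; P > Ia so Q > 0
Q: (559/150)² ÷ (1243/300) = 312481/93225 in (≈ 3.352 in)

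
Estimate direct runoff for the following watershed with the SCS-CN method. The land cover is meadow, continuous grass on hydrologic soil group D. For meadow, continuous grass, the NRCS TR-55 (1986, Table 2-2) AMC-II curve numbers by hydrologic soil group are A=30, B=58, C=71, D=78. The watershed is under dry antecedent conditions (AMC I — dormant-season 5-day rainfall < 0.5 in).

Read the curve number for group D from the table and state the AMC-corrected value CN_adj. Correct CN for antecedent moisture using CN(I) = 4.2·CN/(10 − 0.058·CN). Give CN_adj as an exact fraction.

NRCS table: meadow, continuous grass, soil group D → CN(II) = 78
CN(I) from CN(II)=78: (4.2·78)/(10 − 0.058·78) = 81900/1369 ≈ 59.825

CN_adj = 81900/1369 ≈ 59.825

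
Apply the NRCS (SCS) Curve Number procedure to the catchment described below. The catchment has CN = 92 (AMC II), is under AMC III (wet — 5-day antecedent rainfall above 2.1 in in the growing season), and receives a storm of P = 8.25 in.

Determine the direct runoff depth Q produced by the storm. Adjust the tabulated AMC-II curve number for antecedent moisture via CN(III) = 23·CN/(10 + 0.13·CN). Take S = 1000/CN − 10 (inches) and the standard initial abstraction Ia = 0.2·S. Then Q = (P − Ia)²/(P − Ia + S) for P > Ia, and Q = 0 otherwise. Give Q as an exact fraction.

Q = 299186209/38293252 in ≈ 7.813 in

Wet (AMC III): CN(III) = 23·92/(10 + 0.13·92) = 2116/(549/25) = 52900/549 ≈ 96.357
S = 1000/(52900/549) − 10 = 200/529 in ≈ 0.378 in
Ia = 0.2·(200/529) = 40/529 in ≈ 0.076 in
P − Ia = 8.250 − 0.076 = 17297/2116 ≈ 8.174 in (> 0, runoff occurs)
Q: (17297/2116)² ÷ (18097/2116) = 299186209/38293252 in (≈ 7.813 in)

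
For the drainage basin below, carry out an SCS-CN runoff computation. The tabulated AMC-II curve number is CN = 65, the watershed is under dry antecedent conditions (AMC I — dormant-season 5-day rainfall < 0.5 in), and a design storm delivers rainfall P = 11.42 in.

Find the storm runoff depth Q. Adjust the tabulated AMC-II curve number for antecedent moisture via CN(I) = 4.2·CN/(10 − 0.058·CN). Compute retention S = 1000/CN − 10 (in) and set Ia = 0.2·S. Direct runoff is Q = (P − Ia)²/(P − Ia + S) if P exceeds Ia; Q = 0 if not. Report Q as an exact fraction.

Adjust CN=65 to AMC I: 4.2·65/(10 − 0.058·65) → 273 ÷ (623/100) = 3900/89 ≈ 43.820
Retention S: 1000/CN − 10 with CN=43.820 → S = 500/39 ≈ 12.821 in
Initial abstraction Ia = S/5 = (500/39)/5 = 100/39 ≈ 2.564 in
Since P=11.420 > Ia=2.564: effective rainfall P−Ia = 17269/1950 in
Q: (17269/1950)² ÷ (42269/1950) = 298218361/82424550 in (≈ 3.618 in)

Q = 298218361/82424550 in ≈ 3.618 in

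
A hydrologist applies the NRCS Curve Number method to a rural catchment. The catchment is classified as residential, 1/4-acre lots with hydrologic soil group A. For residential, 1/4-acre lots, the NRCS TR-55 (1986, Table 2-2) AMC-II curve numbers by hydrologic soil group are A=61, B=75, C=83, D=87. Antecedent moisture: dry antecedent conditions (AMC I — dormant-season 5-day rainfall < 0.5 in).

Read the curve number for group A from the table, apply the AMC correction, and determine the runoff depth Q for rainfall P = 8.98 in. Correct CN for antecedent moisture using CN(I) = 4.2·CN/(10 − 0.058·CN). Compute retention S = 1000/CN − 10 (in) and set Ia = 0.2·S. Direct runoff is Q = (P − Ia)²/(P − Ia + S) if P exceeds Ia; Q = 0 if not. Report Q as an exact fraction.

NRCS table: residential, 1/4-acre lots, soil group A → CN(II) = 61
Dry (AMC I): CN(I) = 4.2·61/(10 − 0.058·61) = (1281/5)/(3231/500) = 42700/1077 ≈ 39.647
Max retention: S = 1000/(42700/1077) − 10 = 6500/427 in (≈ 15.222 in)
Ia = 0.2S: 0.2·15.222 = 3.044 in (exactly 1300/427)
Excess rainfall: 8.980 − 3.044 = 5.936 in; P > Ia so Q > 0
Runoff Q = (P−Ia)²/(P−Ia+S) = (5.936)²/(5.936+15.222) = 16058718729/9644286050 ≈ 1.665 in

Q = 16058718729/9644286050 in ≈ 1.665 in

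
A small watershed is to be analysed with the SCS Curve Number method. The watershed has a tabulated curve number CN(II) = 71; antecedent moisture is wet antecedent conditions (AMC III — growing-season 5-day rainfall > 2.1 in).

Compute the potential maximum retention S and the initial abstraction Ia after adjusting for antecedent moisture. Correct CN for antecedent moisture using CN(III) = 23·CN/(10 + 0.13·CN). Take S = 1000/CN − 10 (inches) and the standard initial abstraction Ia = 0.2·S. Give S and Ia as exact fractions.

S = 2900/1633 in ≈ 1.776 in; Ia = 580/1633 in ≈ 0.355 in

Adjust CN=71 to AMC III: 23·71/(10 + 0.13·71) → 1633 ÷ (1923/100) = 163300/1923 ≈ 84.919
Max retention: S = 1000/(163300/1923) − 10 = 2900/1633 in (≈ 1.776 in)
Ia = 0.2·(2900/1633) = 580/1633 in ≈ 0.355 in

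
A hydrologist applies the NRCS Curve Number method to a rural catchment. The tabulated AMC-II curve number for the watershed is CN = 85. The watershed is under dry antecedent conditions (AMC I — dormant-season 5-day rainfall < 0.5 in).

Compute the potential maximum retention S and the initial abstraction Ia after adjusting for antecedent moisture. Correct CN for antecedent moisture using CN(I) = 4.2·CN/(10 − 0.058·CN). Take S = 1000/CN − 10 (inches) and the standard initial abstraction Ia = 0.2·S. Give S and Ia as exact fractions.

S = 500/119 in ≈ 4.202 in; Ia = 100/119 in ≈ 0.840 in

Adjust CN=85 to AMC I: 4.2·85/(10 − 0.058·85) → 357 ÷ (507/100) = 11900/169 ≈ 70.414
Max retention: S = 1000/(11900/169) − 10 = 500/119 in (≈ 4.202 in)
Ia = 0.2S: 0.2·4.202 = 0.840 in (exactly 100/119)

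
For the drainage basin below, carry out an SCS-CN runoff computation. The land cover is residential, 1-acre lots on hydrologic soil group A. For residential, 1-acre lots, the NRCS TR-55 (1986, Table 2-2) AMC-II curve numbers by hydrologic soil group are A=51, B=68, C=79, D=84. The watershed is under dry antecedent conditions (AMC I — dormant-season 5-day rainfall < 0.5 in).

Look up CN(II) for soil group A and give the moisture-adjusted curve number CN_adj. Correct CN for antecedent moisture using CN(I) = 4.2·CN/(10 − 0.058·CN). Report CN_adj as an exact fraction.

NRCS table: residential, 1-acre lots, soil group A → CN(II) = 51
Adjust CN=51 to AMC I: 4.2·51/(10 − 0.058·51) → (1071/5) ÷ (3521/500) = 15300/503 ≈ 30.417

CN_adj = 15300/503 ≈ 30.417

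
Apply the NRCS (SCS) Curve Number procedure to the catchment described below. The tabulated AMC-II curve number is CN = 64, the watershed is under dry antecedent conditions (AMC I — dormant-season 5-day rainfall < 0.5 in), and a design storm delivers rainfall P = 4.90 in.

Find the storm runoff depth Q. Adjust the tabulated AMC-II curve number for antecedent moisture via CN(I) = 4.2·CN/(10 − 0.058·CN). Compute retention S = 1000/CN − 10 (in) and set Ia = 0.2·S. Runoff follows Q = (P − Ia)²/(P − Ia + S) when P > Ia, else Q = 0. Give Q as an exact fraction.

Adjust CN=64 to AMC I: 4.2·64/(10 − 0.058·64) → (1344/5) ÷ (786/125) = 5600/131 ≈ 42.748
Max retention: S = 1000/(5600/131) − 10 = 375/28 in (≈ 13.393 in)
Ia = 0.2S: 0.2·13.393 = 2.679 in (exactly 75/28)
Excess rainfall: 4.900 − 2.679 = 2.221 in; P > Ia so Q > 0
Runoff Q = (P−Ia)²/(P−Ia+S) = (2.221)²/(2.221+13.393) = 96721/306040 ≈ 0.316 in

Q = 96721/306040 in ≈ 0.316 in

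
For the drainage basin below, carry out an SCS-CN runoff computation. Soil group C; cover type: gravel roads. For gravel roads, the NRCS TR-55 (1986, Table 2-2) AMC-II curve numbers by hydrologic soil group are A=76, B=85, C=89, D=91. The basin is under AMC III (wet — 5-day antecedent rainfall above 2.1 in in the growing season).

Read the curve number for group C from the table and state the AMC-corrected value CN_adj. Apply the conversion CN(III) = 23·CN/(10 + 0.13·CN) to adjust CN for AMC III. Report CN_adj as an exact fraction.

CN_adj = 204700/2157 ≈ 94.900

NRCS table: gravel roads, soil group C → CN(II) = 89
CN(III) from CN(II)=89: (23·89)/(10 + 0.13·89) = 204700/2157 ≈ 94.900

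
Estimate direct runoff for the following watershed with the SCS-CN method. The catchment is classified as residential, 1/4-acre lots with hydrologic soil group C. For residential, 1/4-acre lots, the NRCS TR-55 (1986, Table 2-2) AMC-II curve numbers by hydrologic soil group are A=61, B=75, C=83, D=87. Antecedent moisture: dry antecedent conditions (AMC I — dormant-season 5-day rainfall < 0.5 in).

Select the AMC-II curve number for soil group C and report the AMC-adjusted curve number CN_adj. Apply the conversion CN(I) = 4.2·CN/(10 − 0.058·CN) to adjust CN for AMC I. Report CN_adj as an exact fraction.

CN_adj = 174300/2593 ≈ 67.219

NRCS table: residential, 1/4-acre lots, soil group C → CN(II) = 83
CN(I) from CN(II)=83: (4.2·83)/(10 − 0.058·83) = 174300/2593 ≈ 67.219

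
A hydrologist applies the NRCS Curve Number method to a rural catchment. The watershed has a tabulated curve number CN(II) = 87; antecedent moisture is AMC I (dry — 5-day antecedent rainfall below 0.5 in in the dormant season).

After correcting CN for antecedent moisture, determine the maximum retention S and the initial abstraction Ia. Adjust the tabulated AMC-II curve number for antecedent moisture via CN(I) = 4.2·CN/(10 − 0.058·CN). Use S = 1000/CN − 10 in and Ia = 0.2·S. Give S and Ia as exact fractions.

CN(I) from CN(II)=87: (4.2·87)/(10 − 0.058·87) = 182700/2477 ≈ 73.759
Max retention: S = 1000/(182700/2477) − 10 = 6500/1827 in (≈ 3.558 in)
Initial abstraction Ia = S/5 = (6500/1827)/5 = 1300/1827 ≈ 0.712 in

S = 6500/1827 in ≈ 3.558 in; Ia = 1300/1827 in ≈ 0.712 in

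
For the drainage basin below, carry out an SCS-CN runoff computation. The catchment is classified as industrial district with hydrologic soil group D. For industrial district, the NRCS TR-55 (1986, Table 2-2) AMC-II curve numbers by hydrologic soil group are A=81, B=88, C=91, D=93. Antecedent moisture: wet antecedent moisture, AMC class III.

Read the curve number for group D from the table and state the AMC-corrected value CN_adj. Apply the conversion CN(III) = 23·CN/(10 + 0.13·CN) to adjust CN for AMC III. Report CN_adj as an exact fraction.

NRCS table: industrial district, soil group D → CN(II) = 93
CN(III) from CN(II)=93: (23·93)/(10 + 0.13·93) = 213900/2209 ≈ 96.831

CN_adj = 213900/2209 ≈ 96.831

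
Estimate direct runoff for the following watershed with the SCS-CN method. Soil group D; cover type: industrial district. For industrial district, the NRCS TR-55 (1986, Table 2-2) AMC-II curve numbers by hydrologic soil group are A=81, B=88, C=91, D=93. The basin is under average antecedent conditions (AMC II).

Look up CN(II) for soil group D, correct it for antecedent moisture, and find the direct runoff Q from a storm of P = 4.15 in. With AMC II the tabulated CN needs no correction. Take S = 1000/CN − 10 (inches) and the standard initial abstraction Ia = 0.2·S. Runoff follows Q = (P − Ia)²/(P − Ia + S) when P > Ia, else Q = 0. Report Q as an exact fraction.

NRCS table: industrial district, soil group D → CN(II) = 93
Average conditions: CN = 93 (no AMC adjustment).
Max retention: S = 1000/93 − 10 = 70/93 in (≈ 0.753 in)
Ia = 0.2·(70/93) = 14/93 in ≈ 0.151 in
Excess rainfall: 4.150 − 0.151 = 3.999 in; P > Ia so Q > 0
Runoff Q = (P−Ia)²/(P−Ia+S) = (3.999)²/(3.999+0.753) = 55338721/16440540 ≈ 3.366 in

Q = 55338721/16440540 in ≈ 3.366 in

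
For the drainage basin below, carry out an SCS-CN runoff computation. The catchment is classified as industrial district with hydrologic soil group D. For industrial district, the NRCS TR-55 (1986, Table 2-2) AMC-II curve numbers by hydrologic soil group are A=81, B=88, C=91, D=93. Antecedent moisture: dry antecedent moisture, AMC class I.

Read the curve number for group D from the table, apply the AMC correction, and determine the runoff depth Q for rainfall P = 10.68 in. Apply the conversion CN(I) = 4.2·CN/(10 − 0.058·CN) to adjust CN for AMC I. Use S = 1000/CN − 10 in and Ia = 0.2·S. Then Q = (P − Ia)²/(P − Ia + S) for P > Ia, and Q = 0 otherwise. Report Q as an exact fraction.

Q = 5182992049/589338675 in ≈ 8.795 in

NRCS table: industrial district, soil group D → CN(II) = 93
Dry (AMC I): CN(I) = 4.2·93/(10 − 0.058·93) = (1953/5)/(2303/500) = 27900/329 ≈ 84.802
Max retention: S = 1000/(27900/329) − 10 = 500/279 in (≈ 1.792 in)
Ia = 0.2·(500/279) = 100/279 in ≈ 0.358 in
P − Ia = 10.680 − 0.358 = 71993/6975 ≈ 10.322 in (> 0, runoff occurs)
Q = (71993/6975)²/((71993/6975) + 500/279) = (5182992049/48650625)/(84493/6975) = 5182992049/589338675 in ≈ 8.795 in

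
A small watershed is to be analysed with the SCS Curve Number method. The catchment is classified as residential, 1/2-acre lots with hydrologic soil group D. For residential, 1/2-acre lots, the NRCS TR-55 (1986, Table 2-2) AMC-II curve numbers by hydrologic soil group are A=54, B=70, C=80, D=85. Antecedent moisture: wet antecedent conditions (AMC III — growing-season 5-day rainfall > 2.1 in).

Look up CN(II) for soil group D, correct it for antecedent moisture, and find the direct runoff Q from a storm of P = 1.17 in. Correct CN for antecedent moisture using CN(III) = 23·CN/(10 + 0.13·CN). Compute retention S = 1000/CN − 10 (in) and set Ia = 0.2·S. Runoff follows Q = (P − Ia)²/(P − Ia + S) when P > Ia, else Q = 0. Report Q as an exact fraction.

NRCS table: residential, 1/2-acre lots, soil group D → CN(II) = 85
Wet (AMC III): CN(III) = 23·85/(10 + 0.13·85) = 1955/(421/20) = 39100/421 ≈ 92.874
Retention S: 1000/CN − 10 with CN=92.874 → S = 300/391 ≈ 0.767 in
Initial abstraction Ia = S/5 = (300/391)/5 = 60/391 ≈ 0.153 in
P − Ia = 1.170 − 0.153 = 39747/39100 ≈ 1.017 in (> 0, runoff occurs)
Q: (39747/39100)² ÷ (69747/39100) = 526608003/909035900 in (≈ 0.579 in)

Q = 526608003/909035900 in ≈ 0.579 in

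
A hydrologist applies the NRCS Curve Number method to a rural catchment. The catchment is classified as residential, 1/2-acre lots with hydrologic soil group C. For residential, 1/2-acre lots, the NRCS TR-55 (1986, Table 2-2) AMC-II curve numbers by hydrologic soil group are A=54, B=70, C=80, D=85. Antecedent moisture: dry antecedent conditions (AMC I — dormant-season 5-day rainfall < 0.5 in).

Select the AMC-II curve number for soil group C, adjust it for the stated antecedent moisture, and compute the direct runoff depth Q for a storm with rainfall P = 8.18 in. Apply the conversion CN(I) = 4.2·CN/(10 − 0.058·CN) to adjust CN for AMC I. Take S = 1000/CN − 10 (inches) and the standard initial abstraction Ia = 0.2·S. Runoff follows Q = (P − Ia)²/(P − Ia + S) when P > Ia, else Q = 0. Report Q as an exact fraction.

Q = 53860921/14268450 in ≈ 3.775 in

NRCS table: residential, 1/2-acre lots, soil group C → CN(II) = 80
CN(I) from CN(II)=80: (4.2·80)/(10 − 0.058·80) = 4200/67 ≈ 62.687
S = 1000/(4200/67) − 10 = 125/21 in ≈ 5.952 in
Ia = 0.2S: 0.2·5.952 = 1.190 in (exactly 25/21)
P − Ia = 8.180 − 1.190 = 7339/1050 ≈ 6.990 in (> 0, runoff occurs)
Runoff Q = (P−Ia)²/(P−Ia+S) = (6.990)²/(6.990+5.952) = 53860921/14268450 ≈ 3.775 in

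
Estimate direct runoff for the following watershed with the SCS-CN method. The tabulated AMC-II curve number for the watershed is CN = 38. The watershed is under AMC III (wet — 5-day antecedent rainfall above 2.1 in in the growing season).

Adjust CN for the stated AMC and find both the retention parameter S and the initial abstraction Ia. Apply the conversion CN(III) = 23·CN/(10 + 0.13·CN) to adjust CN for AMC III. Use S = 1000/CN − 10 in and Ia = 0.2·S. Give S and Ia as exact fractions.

CN(III) from CN(II)=38: (23·38)/(10 + 0.13·38) = 43700/747 ≈ 58.501
Max retention: S = 1000/(43700/747) − 10 = 3100/437 in (≈ 7.094 in)
Ia = 0.2S: 0.2·7.094 = 1.419 in (exactly 620/437)

S = 3100/437 in ≈ 7.094 in; Ia = 620/437 in ≈ 1.419 in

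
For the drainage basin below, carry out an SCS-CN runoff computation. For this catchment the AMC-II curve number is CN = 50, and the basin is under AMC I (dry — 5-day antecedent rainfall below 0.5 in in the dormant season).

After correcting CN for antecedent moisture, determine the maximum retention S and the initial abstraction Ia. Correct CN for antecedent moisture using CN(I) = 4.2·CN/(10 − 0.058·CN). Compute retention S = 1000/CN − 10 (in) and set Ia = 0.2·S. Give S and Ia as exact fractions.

S = 500/21 in ≈ 23.810 in; Ia = 100/21 in ≈ 4.762 in

CN(I) from CN(II)=50: (4.2·50)/(10 − 0.058·50) = 2100/71 ≈ 29.577
Max retention: S = 1000/(2100/71) − 10 = 500/21 in (≈ 23.810 in)
Ia = 0.2·(500/21) = 100/21 in ≈ 4.762 in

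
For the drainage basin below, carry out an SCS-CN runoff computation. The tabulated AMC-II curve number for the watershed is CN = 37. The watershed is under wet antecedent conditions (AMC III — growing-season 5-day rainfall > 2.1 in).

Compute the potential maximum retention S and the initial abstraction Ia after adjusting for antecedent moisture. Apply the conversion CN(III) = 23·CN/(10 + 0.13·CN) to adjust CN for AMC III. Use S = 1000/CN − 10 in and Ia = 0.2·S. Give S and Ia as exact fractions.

Adjust CN=37 to AMC III: 23·37/(10 + 0.13·37) → 851 ÷ (1481/100) = 85100/1481 ≈ 57.461
S = 1000/(85100/1481) − 10 = 6300/851 in ≈ 7.403 in
Ia = 0.2·(6300/851) = 1260/851 in ≈ 1.481 in

S = 6300/851 in ≈ 7.403 in; Ia = 1260/851 in ≈ 1.481 in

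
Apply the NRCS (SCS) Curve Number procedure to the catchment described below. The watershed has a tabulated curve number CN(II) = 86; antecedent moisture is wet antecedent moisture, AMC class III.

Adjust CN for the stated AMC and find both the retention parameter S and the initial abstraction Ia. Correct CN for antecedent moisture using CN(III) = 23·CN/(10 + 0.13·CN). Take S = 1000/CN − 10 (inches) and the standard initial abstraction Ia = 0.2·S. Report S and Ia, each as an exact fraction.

S = 700/989 in ≈ 0.708 in; Ia = 140/989 in ≈ 0.142 in

Adjust CN=86 to AMC III: 23·86/(10 + 0.13·86) → 1978 ÷ (1059/50) = 98900/1059 ≈ 93.390
Retention S: 1000/CN − 10 with CN=93.390 → S = 700/989 ≈ 0.708 in
Initial abstraction Ia = S/5 = (700/989)/5 = 140/989 ≈ 0.142 in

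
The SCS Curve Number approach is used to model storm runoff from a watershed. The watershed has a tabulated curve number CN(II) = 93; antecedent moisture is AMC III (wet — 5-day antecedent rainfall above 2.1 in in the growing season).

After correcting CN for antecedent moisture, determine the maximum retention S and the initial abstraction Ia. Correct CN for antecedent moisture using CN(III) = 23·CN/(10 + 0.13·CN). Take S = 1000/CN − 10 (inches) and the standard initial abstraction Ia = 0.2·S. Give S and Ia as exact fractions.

S = 700/2139 in ≈ 0.327 in; Ia = 140/2139 in ≈ 0.065 in

CN(III) from CN(II)=93: (23·93)/(10 + 0.13·93) = 213900/2209 ≈ 96.831
Max retention: S = 1000/(213900/2209) − 10 = 700/2139 in (≈ 0.327 in)
Ia = 0.2·(700/2139) = 140/2139 in ≈ 0.065 in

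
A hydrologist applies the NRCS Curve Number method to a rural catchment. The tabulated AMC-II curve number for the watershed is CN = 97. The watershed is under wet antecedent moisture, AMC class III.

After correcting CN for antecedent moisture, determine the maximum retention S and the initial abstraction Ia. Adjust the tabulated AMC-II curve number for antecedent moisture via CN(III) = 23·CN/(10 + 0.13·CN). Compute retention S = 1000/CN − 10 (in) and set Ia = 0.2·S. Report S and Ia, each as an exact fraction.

Adjust CN=97 to AMC III: 23·97/(10 + 0.13·97) → 2231 ÷ (2261/100) = 223100/2261 ≈ 98.673
Retention S: 1000/CN − 10 with CN=98.673 → S = 300/2231 ≈ 0.134 in
Initial abstraction Ia = S/5 = (300/2231)/5 = 60/2231 ≈ 0.027 in

S = 300/2231 in ≈ 0.134 in; Ia = 60/2231 in ≈ 0.027 in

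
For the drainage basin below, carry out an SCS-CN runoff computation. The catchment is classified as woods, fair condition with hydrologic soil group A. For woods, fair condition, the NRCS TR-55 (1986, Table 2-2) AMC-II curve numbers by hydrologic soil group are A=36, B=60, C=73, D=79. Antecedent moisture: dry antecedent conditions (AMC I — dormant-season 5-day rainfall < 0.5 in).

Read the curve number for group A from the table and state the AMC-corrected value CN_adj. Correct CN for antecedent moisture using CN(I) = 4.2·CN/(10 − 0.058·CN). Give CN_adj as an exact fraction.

CN_adj = 18900/989 ≈ 19.110

NRCS table: woods, fair condition, soil group A → CN(II) = 36
Dry (AMC I): CN(I) = 4.2·36/(10 − 0.058·36) = (756/5)/(989/125) = 18900/989 ≈ 19.110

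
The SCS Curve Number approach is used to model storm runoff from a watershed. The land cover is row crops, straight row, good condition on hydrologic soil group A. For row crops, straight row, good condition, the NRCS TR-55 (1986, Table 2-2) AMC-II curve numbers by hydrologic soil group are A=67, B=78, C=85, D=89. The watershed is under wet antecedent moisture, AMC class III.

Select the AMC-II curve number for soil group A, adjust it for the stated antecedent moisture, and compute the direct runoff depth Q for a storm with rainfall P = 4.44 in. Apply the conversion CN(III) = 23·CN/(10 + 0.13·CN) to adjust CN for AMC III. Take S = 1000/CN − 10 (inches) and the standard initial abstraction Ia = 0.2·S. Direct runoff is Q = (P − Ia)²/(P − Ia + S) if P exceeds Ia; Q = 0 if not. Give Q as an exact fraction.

Q = 2654001289/1014709975 in ≈ 2.616 in

NRCS table: row crops, straight row, good condition, soil group A → CN(II) = 67
CN(III) from CN(II)=67: (23·67)/(10 + 0.13·67) = 154100/1871 ≈ 82.362
S = 1000/(154100/1871) − 10 = 3300/1541 in ≈ 2.141 in
Ia = 0.2·(3300/1541) = 660/1541 in ≈ 0.428 in
Since P=4.440 > Ia=0.428: effective rainfall P−Ia = 154551/38525 in
Q: (154551/38525)² ÷ (237051/38525) = 2654001289/1014709975 in (≈ 2.616 in)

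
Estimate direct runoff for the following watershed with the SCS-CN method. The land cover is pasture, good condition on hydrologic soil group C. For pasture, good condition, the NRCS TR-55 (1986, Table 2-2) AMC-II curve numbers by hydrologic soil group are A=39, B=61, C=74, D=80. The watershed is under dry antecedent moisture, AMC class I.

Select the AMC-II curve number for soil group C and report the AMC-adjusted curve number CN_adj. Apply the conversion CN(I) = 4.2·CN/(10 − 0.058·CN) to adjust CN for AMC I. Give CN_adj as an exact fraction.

NRCS table: pasture, good condition, soil group C → CN(II) = 74
Adjust CN=74 to AMC I: 4.2·74/(10 − 0.058·74) → (1554/5) ÷ (1427/250) = 77700/1427 ≈ 54.450

CN_adj = 77700/1427 ≈ 54.450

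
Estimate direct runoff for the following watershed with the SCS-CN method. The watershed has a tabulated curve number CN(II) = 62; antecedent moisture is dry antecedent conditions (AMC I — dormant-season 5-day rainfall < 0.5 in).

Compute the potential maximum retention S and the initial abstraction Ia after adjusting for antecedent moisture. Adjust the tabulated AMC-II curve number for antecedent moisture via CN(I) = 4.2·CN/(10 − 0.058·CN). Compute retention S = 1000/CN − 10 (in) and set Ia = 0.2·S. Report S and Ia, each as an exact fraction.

CN(I) from CN(II)=62: (4.2·62)/(10 − 0.058·62) = 65100/1601 ≈ 40.662
Max retention: S = 1000/(65100/1601) − 10 = 9500/651 in (≈ 14.593 in)
Ia = 0.2·(9500/651) = 1900/651 in ≈ 2.919 in

S = 9500/651 in ≈ 14.593 in; Ia = 1900/651 in ≈ 2.919 in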